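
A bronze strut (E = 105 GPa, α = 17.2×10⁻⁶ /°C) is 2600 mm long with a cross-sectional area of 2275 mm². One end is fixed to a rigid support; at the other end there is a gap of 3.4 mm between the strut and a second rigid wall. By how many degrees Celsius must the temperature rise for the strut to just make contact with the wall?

ΔT ≈ 76 °C

The gap closes when αΔT L = 3.4 mm, since the strut is still unstressed at that instant.
So ΔT = g/(αL) = 3.4/(17.2×10⁻⁶ × 2600) = 76.03 °C.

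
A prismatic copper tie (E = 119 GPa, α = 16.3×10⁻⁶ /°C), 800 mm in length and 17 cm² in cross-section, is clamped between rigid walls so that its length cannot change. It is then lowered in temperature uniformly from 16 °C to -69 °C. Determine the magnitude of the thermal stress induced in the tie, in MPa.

With length fixed, the mechanical strain must cancel the thermal strain αΔT = 16.3×10⁻⁶ × 85 = 1385.5×10⁻⁶.
The stress required to suppress this strain is σ = Eε = 119×10³ × 1385.5×10⁻⁶ = 164.9 MPa, tensile since the tie is trying to contract.

σ ≈ 165 MPa (tensile)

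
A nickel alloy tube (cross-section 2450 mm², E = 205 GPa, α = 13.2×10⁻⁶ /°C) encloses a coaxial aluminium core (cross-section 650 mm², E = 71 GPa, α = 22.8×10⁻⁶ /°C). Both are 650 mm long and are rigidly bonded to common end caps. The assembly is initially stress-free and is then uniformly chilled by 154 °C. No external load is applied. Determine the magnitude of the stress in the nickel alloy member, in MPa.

Both members must finish at the same length. With the larger α, the aluminium tends to over-contract; the plates restrain it, putting the aluminium in tension and the nickel alloy in compression. With no external load the two internal forces are equal and opposite, magnitude P.
Equating the net (thermal + elastic) strains gives |α₁ − α₂|·ΔT = P·[1/(A₁E₁) + 1/(A₂E₂)].
|α₁ − α₂|·ΔT = 9.6×10⁻⁶ × 154 = 0.001478.
1/(A₁E₁) + 1/(A₂E₂) = 1/(2450×205×10³) + 1/(650×71×10³) = 2.366×10⁻⁸ N⁻¹.
So P = 0.001478 / 2.366×10⁻⁸ = 62.49 kN.
σ_{nickel alloy} = P/A₁ = 62490/2450 = 25.5 MPa, compressive.

σ ≈ 25.5 MPa (compressive)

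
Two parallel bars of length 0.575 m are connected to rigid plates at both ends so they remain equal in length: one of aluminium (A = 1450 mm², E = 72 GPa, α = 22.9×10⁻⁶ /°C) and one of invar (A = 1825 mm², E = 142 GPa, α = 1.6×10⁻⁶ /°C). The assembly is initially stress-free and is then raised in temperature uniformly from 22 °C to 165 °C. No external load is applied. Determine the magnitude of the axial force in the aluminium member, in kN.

Both members must finish at the same length. With the larger α, the aluminium tends to over-expand; the plates restrain it, putting the aluminium in compression and the invar in tension. With no external load the two internal forces are equal and opposite, magnitude P.
Compatibility of the two members (thermal + elastic change equal): (α₁ − α₂)ΔT = P·[1/(A₁E₁) + 1/(A₂E₂)].
|α₁ − α₂|·ΔT = 21.3×10⁻⁶ × 143 = 0.003046.
1/(A₁E₁) + 1/(A₂E₂) = 1/(1450×72×10³) + 1/(1825×142×10³) = 1.344×10⁻⁸ N⁻¹.
P = 0.003046 / 1.344×10⁻⁸ = 226700 N = 226.7 kN.

P ≈ 227 kN (compressive in the aluminium)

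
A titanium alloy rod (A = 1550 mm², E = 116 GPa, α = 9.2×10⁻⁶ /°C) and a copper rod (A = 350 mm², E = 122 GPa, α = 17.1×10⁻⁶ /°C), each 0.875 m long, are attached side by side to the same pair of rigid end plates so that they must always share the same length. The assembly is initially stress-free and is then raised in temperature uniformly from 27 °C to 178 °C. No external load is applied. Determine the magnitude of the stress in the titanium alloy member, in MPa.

σ ≈ 26.6 MPa (tensile)

The copper has the larger α, so on heating it would change length more than the titanium alloy if both were free. The rigid plates force a common final length, so the copper is put into compression and the titanium alloy into tension, with equal and opposite forces P (no external load).
Setting the final lengths equal and cancelling L: (α₁ − α₂)ΔT = P/(A₁E₁) + P/(A₂E₂).
|α₁ − α₂|·ΔT = 7.9×10⁻⁶ × 151 = 0.001193.
1/(A₁E₁) + 1/(A₂E₂) = 1/(1550×116×10³) + 1/(350×122×10³) = 2.898×10⁻⁸ N⁻¹.
So P = 0.001193 / 2.898×10⁻⁸ = 41.16 kN.
σ_{titanium alloy} = P/A₁ = 41160/1550 = 26.56 MPa, tensile.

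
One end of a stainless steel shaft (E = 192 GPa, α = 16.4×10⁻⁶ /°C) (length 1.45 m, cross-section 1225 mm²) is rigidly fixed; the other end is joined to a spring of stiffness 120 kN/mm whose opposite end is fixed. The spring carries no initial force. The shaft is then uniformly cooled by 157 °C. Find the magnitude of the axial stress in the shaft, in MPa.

If the spring were absent the shaft would shorten by αΔT L = 16.4×10⁻⁶ × 157 × 1450 = 3.733 mm.
With a force P in the spring, the elastic change of the shaft is PL/(AE) and that of the spring is P/k; compatibility requires their sum to equal δ_free.
So P = δ_free / [L/(AE) + 1/k] = 3.733 / [ 1450/(1225×192×10³) + 1/(120×10³) ].
P = 3.733 / 1.45×10⁻⁵ = 257500 N.
σ = P/A = 257500/1225 = 210.2 MPa.

σ ≈ 210 MPa (tensile)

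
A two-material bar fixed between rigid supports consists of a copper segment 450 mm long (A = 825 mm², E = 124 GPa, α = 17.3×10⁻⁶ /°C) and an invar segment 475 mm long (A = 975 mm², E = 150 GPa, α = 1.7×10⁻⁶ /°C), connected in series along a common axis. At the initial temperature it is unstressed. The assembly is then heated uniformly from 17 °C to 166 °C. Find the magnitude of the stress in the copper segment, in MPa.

Free thermal expansion of the whole bar: Σ αᵢΔT Lᵢ = 17.3×10⁻⁶×149×450 + 1.7×10⁻⁶×149×475 = 1.28 mm.
Since the ends are fixed, an axial force P builds up, equal in every segment, with P · Σ Lᵢ/(AᵢEᵢ) = δ_free.
Σ Lᵢ/(AᵢEᵢ) = 450/(825×124×10³) + 475/(975×150×10³) = 7.647×10⁻⁶ mm/N.
P = 1.28 / 7.647×10⁻⁶ = 167400 N = 167.4 kN, compressive.
σ_{copper} = P / A = 167400 / 825 = 202.9 MPa.

σ ≈ 203 MPa (compressive)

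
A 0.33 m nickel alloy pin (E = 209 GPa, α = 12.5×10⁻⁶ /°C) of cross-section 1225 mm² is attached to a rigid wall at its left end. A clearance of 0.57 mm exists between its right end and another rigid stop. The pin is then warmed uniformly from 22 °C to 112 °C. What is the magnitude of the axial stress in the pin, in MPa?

σ ≈ 0 MPa

If the wall were absent the pin would grow by αΔT L = 12.5×10⁻⁶ × 90 × 330 = 0.3712 mm.
This is smaller than the 0.57 mm clearance, so the pin expands freely without reaching the stop — the stress is zero.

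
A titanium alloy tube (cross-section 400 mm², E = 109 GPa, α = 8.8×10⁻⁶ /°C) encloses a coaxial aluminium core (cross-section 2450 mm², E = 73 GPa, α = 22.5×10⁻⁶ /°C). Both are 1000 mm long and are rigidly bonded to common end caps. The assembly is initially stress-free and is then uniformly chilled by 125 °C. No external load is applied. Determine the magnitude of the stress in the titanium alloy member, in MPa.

Equilibrium of a rigid end plate with no external load gives equal and opposite internal forces ±P in the two members. Since α_{aluminium} > α_{titanium alloy}, cooling drives the aluminium into tension and the titanium alloy into compression.
Equating the net (thermal + elastic) strains gives |α₁ − α₂|·ΔT = P·[1/(A₁E₁) + 1/(A₂E₂)].
|α₁ − α₂|·ΔT = 13.7×10⁻⁶ × 125 = 0.001712.
1/(A₁E₁) + 1/(A₂E₂) = 1/(400×109×10³) + 1/(2450×73×10³) = 2.853×10⁻⁸ N⁻¹.
P = 0.001712 / 2.853×10⁻⁸ = 60030 N = 60.03 kN.
σ_{titanium alloy} = P/A₁ = 60030/400 = 150.1 MPa, compressive.

σ ≈ 150 MPa (compressive)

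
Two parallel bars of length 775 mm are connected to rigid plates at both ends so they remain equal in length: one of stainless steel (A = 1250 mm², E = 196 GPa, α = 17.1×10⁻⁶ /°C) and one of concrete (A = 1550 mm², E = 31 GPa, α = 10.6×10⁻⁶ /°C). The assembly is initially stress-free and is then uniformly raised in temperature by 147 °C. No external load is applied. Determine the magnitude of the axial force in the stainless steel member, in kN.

The stainless steel has the larger α, so on heating it would change length more than the concrete if both were free. The rigid plates force a common final length, so the stainless steel is put into compression and the concrete into tension, with equal and opposite forces P (no external load).
Setting the final lengths equal and cancelling L: (α₁ − α₂)ΔT = P/(A₁E₁) + P/(A₂E₂).
|α₁ − α₂|·ΔT = 6.5×10⁻⁶ × 147 = 0.0009555.
1/(A₁E₁) + 1/(A₂E₂) = 1/(1250×196×10³) + 1/(1550×31×10³) = 2.489×10⁻⁸ N⁻¹.
So P = 0.0009555 / 2.489×10⁻⁸ = 38.38 kN.

P ≈ 38.4 kN (compressive in the stainless steel)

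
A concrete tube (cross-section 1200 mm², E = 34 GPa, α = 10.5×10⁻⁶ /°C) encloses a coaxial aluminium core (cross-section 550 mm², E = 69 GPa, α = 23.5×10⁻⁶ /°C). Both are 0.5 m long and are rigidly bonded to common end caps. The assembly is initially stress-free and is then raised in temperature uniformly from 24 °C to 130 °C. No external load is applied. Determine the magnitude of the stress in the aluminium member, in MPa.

The aluminium has the larger α, so on heating it would change length more than the concrete if both were free. The rigid plates force a common final length, so the aluminium is put into compression and the concrete into tension, with equal and opposite forces P (no external load).
Equating the net (thermal + elastic) strains gives |α₁ − α₂|·ΔT = P·[1/(A₁E₁) + 1/(A₂E₂)].
|α₁ − α₂|·ΔT = 13×10⁻⁶ × 106 = 0.001378.
1/(A₁E₁) + 1/(A₂E₂) = 1/(1200×34×10³) + 1/(550×69×10³) = 5.086×10⁻⁸ N⁻¹.
So P = 0.001378 / 5.086×10⁻⁸ = 27.09 kN.
σ_{aluminium} = P/A₂ = 27090/550 = 49.26 MPa, compressive.

σ ≈ 49.3 MPa (compressive)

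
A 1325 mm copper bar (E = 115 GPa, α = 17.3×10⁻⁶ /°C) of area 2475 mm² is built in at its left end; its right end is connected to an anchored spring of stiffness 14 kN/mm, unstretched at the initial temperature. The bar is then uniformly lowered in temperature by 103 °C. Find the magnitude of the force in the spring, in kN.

Free thermal contraction: δ_free = αΔT L = 17.3×10⁻⁶ × 103 × 1325 = 2.361 mm.
Let P be the tensile force in the spring. The bar extends elastically by PL/(AE) and the spring stretches by P/k; together these equal δ_free.
So P = δ_free / [L/(AE) + 1/k] = 2.361 / [ 1325/(2475×115×10³) + 1/(14×10³) ].
P = 2.361 / 7.608×10⁻⁵ = 31030 N.

P ≈ 31 kN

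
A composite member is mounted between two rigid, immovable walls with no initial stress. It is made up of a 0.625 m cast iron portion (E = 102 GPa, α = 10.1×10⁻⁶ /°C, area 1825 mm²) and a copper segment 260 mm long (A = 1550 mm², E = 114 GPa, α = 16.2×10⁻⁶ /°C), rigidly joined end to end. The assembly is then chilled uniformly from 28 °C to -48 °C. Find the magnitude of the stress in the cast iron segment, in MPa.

σ ≈ 90.8 MPa (tensile)

Free thermal contraction of the whole bar: Σ αᵢΔT Lᵢ = 10.1×10⁻⁶×76×625 + 16.2×10⁻⁶×76×260 = 0.7999 mm.
The rigid supports impose zero overall length change; the single axial force P common to all segments must satisfy P Σ Lᵢ/(AᵢEᵢ) = δ_free.
Σ Lᵢ/(AᵢEᵢ) = 625/(1825×102×10³) + 260/(1550×114×10³) = 4.829×10⁻⁶ mm/N.
So P = 0.7999 / 4.829×10⁻⁶ = 165.6 kN, tensile.
σ_{cast iron} = P / A = 165600 / 1825 = 90.76 MPa.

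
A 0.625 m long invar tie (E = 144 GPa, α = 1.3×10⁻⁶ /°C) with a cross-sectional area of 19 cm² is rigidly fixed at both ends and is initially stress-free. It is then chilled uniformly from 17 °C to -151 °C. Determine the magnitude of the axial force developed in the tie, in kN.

Full restraint means ε = 0, so the stress is σ = EαΔT = 144×10³ × 1.3×10⁻⁶ × 168 = 31.45 MPa.
P = AEαΔT = 1900 × 144×10³ × 1.3×10⁻⁶ × 168 = 59.75 kN (tensile).

P ≈ 59.8 kN (tensile)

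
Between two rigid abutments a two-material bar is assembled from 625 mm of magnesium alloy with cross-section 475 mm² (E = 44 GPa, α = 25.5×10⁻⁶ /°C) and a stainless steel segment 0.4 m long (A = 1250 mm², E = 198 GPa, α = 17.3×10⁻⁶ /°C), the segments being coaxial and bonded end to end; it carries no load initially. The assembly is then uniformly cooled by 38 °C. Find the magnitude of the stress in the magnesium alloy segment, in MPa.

With the walls removed the bar would change length by δ_free = Σ αᵢΔT Lᵢ = 25.5×10⁻⁶×38×625 + 17.3×10⁻⁶×38×400 = 0.8686 mm.
The rigid supports impose zero overall length change; the single axial force P common to all segments must satisfy P Σ Lᵢ/(AᵢEᵢ) = δ_free.
The series flexibility is Σ Lᵢ/(AᵢEᵢ) = 625/(475×44×10³) + 400/(1250×198×10³) = 3.152×10⁻⁵ mm/N.
So P = 0.8686 / 3.152×10⁻⁵ = 27.56 kN, tensile.
σ_{magnesium alloy} = P / A = 27560 / 475 = 58.01 MPa.

σ ≈ 58 MPa (tensile)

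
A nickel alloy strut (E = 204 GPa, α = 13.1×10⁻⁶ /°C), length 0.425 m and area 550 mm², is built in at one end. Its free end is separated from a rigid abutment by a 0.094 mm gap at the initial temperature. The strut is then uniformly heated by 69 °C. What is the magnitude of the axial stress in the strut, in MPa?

σ ≈ 139 MPa (compressive)

Free thermal elongation = αΔT L = 13.1×10⁻⁶ × 69 × 425 = 0.3842 mm.
The gap closes (δ_free > 0.094 mm) and the wall then resists a further 0.3842 − 0.094 = 0.2902 mm of expansion.
That suppressed elongation corresponds to σ = E·Δ/L = 204×10³ × 0.2902/425 = 139.3 MPa.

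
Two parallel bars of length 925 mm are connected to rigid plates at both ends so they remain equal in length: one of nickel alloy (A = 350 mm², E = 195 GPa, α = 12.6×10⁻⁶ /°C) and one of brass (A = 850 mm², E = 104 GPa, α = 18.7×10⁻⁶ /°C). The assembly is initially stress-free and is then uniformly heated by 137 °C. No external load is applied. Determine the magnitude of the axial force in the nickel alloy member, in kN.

P ≈ 32.2 kN (tensile in the nickel alloy)

Equilibrium of a rigid end plate with no external load gives equal and opposite internal forces ±P in the two members. Since α_{brass} > α_{nickel alloy}, heating drives the brass into compression and the nickel alloy into tension.
Compatibility of the two members (thermal + elastic change equal): (α₁ − α₂)ΔT = P·[1/(A₁E₁) + 1/(A₂E₂)].
|α₁ − α₂|·ΔT = 6.1×10⁻⁶ × 137 = 0.0008357.
1/(A₁E₁) + 1/(A₂E₂) = 1/(350×195×10³) + 1/(850×104×10³) = 2.596×10⁻⁸ N⁻¹.
So P = 0.0008357 / 2.596×10⁻⁸ = 32.19 kN.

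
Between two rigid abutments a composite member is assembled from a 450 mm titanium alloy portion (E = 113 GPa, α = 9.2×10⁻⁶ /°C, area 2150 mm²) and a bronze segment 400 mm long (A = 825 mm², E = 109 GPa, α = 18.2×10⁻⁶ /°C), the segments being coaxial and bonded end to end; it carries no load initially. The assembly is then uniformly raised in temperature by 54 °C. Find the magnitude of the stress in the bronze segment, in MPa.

If the supports were absent, the total length change would be Σ αᵢΔT Lᵢ = 9.2×10⁻⁶×54×450 + 18.2×10⁻⁶×54×400 = 0.6167 mm.
The rigid supports impose zero overall length change; the single axial force P common to all segments must satisfy P Σ Lᵢ/(AᵢEᵢ) = δ_free.
Σ Lᵢ/(AᵢEᵢ) = 450/(2150×113×10³) + 400/(825×109×10³) = 6.3×10⁻⁶ mm/N.
P = 0.6167 / 6.3×10⁻⁶ = 97880 N = 97.88 kN, compressive.
σ_{bronze} = P / A = 97880 / 825 = 118.6 MPa.

σ ≈ 119 MPa (compressive)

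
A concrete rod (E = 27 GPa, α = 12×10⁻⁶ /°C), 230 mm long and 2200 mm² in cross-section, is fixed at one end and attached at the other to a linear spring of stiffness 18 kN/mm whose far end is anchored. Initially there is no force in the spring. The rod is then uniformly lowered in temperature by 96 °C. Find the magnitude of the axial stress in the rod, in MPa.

σ ≈ 2.03 MPa (tensile)

Free thermal contraction: δ_free = αΔT L = 12×10⁻⁶ × 96 × 230 = 0.265 mm.
With a force P in the spring, the elastic change of the rod is PL/(AE) and that of the spring is P/k; compatibility requires their sum to equal δ_free.
P [ L/(AE) + 1/k ] = δ_free → P [ 230/(2200×27×10³) + 1/(18×10³) ] = 0.265.
P = 0.265 / 5.943×10⁻⁵ = 4459 N.
σ = P/A = 4459/2200 = 2.027 MPa.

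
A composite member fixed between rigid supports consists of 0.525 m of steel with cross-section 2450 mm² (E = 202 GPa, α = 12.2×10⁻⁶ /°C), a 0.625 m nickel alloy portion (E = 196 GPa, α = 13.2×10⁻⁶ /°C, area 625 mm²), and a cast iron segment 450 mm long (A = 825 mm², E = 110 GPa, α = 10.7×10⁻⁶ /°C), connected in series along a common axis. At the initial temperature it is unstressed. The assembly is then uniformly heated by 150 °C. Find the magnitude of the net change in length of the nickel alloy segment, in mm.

If the supports were absent, the total length change would be Σ αᵢΔT Lᵢ = 12.2×10⁻⁶×150×525 + 13.2×10⁻⁶×150×625 + 10.7×10⁻⁶×150×450 = 2.92 mm.
The walls prevent any net length change, so an axial force P (same in every segment) develops. Compatibility: P · Σ Lᵢ/(AᵢEᵢ) = δ_free.
The series flexibility is Σ Lᵢ/(AᵢEᵢ) = 525/(2450×202×10³) + 625/(625×196×10³) + 450/(825×110×10³) = 1.112×10⁻⁵ mm/N.
So P = 2.92 / 1.112×10⁻⁵ = 262.6 kN, compressive.
For the nickel alloy segment, free thermal change = 13.2×10⁻⁶×150×625 = 1.238 mm and elastic change from P = 262600×625/(625×196×10³) = 1.34 mm; these oppose, so the net change is 0.102 mm (segment shortens).

|ΔL| ≈ 0.102 mm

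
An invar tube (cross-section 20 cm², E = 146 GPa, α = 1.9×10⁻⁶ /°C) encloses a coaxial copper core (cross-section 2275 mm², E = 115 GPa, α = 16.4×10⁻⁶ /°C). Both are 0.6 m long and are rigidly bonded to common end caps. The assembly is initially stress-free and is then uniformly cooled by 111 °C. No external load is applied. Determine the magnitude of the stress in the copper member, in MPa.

Both members must finish at the same length. With the larger α, the copper tends to over-contract; the plates restrain it, putting the copper in tension and the invar in compression. With no external load the two internal forces are equal and opposite, magnitude P.
Equating the net (thermal + elastic) strains gives |α₁ − α₂|·ΔT = P·[1/(A₁E₁) + 1/(A₂E₂)].
|α₁ − α₂|·ΔT = 14.5×10⁻⁶ × 111 = 0.001609.
1/(A₁E₁) + 1/(A₂E₂) = 1/(2000×146×10³) + 1/(2275×115×10³) = 7.247×10⁻⁹ N⁻¹.
So P = 0.001609 / 7.247×10⁻⁹ = 222.1 kN.
σ_{copper} = P/A₂ = 222100/2275 = 97.62 MPa, tensile.

σ ≈ 97.6 MPa (tensile)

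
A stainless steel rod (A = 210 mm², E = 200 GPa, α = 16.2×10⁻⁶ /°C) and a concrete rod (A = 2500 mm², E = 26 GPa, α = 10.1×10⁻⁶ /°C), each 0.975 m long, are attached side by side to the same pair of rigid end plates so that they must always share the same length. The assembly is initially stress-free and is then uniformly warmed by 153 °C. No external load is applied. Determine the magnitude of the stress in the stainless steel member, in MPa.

σ ≈ 113 MPa (compressive)

Equilibrium of a rigid end plate with no external load gives equal and opposite internal forces ±P in the two members. Since α_{stainless steel} > α_{concrete}, heating drives the stainless steel into compression and the concrete into tension.
Equating the net (thermal + elastic) strains gives |α₁ − α₂|·ΔT = P·[1/(A₁E₁) + 1/(A₂E₂)].
|α₁ − α₂|·ΔT = 6.1×10⁻⁶ × 153 = 0.0009333.
1/(A₁E₁) + 1/(A₂E₂) = 1/(210×200×10³) + 1/(2500×26×10³) = 3.919×10⁻⁸ N⁻¹.
So P = 0.0009333 / 3.919×10⁻⁸ = 23.81 kN.
σ_{stainless steel} = P/A₁ = 23810/210 = 113.4 MPa, compressive.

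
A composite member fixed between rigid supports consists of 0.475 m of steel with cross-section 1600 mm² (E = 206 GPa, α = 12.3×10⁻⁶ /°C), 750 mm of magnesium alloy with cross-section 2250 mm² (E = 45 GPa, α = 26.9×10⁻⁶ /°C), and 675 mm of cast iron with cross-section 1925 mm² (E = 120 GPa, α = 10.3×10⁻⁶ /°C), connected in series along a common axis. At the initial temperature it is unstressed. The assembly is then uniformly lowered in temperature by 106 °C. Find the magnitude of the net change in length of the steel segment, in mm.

|ΔL| ≈ 0.191 mm

With the walls removed the bar would change length by δ_free = Σ αᵢΔT Lᵢ = 12.3×10⁻⁶×106×475 + 26.9×10⁻⁶×106×750 + 10.3×10⁻⁶×106×675 = 3.495 mm.
The rigid supports impose zero overall length change; the single axial force P common to all segments must satisfy P Σ Lᵢ/(AᵢEᵢ) = δ_free.
The series flexibility is Σ Lᵢ/(AᵢEᵢ) = 475/(1600×206×10³) + 750/(2250×45×10³) + 675/(1925×120×10³) = 1.177×10⁻⁵ mm/N.
Hence P = δ_free / Σ(L/AE) = 3.495/1.177×10⁻⁵ = 296.9 kN (tensile).
For the steel segment, free thermal change = 12.3×10⁻⁶×106×475 = 0.6193 mm and elastic change from P = 296900×475/(1600×206×10³) = 0.4279 mm; these oppose, so the net change is 0.191 mm (segment shortens).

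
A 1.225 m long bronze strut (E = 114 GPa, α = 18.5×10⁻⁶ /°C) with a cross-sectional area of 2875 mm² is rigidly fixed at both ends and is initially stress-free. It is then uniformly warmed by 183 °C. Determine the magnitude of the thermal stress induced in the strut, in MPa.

σ ≈ 386 MPa (compressive)

The supports are rigid, so the total axial strain is zero. The restrained thermal strain is ε = αΔT = 18.5×10⁻⁶ × 183 = 3385.5×10⁻⁶.
The stress required to suppress this strain is σ = Eε = 114×10³ × 3385.5×10⁻⁶ = 385.9 MPa, compressive since the strut is trying to expand.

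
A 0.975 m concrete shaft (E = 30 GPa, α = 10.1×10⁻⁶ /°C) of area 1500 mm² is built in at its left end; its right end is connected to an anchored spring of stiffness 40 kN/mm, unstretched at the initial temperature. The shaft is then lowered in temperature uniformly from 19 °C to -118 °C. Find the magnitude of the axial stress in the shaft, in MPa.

σ ≈ 19.3 MPa (tensile)

The unrestrained thermal change is αΔT L = 10.1×10⁻⁶ × 137 × 975 = 1.349 mm.
With a force P in the spring, the elastic change of the shaft is PL/(AE) and that of the spring is P/k; compatibility requires their sum to equal δ_free.
So P = δ_free / [L/(AE) + 1/k] = 1.349 / [ 975/(1500×30×10³) + 1/(40×10³) ].
P = 1.349 / 4.667×10⁻⁵ = 28910 N.
σ = P/A = 28910/1500 = 19.27 MPa.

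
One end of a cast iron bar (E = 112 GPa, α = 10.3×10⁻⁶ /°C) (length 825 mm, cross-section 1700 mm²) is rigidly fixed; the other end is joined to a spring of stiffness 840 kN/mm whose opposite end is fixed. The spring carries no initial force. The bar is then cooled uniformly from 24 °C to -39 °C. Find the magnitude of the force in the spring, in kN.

The unrestrained thermal change is αΔT L = 10.3×10⁻⁶ × 63 × 825 = 0.5353 mm.
With a force P in the spring, the elastic change of the bar is PL/(AE) and that of the spring is P/k; compatibility requires their sum to equal δ_free.
So P = δ_free / [L/(AE) + 1/k] = 0.5353 / [ 825/(1700×112×10³) + 1/(840×10³) ].
P = 0.5353 / 5.523×10⁻⁶ = 96920 N.

P ≈ 96.9 kN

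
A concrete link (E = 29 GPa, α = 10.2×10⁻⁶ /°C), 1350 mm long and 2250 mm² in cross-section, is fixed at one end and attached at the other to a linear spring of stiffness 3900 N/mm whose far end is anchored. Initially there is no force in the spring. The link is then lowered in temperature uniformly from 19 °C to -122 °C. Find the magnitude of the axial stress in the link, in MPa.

σ ≈ 3.11 MPa (tensile)

If the spring were absent the link would shorten by αΔT L = 10.2×10⁻⁶ × 141 × 1350 = 1.942 mm.
Let P be the tensile force in the spring. The link extends elastically by PL/(AE) and the spring stretches by P/k; together these equal δ_free.
So P = δ_free / [L/(AE) + 1/k] = 1.942 / [ 1350/(2250×29×10³) + 1/(3900) ].
P = 1.942 / 0.0002771 = 7007 N.
σ = P/A = 7007/2250 = 3.114 MPa.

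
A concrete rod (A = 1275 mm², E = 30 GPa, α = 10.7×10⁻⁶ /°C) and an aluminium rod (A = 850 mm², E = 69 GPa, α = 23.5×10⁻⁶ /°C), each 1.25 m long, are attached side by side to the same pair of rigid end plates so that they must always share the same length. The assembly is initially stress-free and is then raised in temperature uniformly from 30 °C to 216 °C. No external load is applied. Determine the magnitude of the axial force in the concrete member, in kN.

Equilibrium of a rigid end plate with no external load gives equal and opposite internal forces ±P in the two members. Since α_{aluminium} > α_{concrete}, heating drives the aluminium into compression and the concrete into tension.
Setting the final lengths equal and cancelling L: (α₁ − α₂)ΔT = P/(A₁E₁) + P/(A₂E₂).
|α₁ − α₂|·ΔT = 12.8×10⁻⁶ × 186 = 0.002381.
1/(A₁E₁) + 1/(A₂E₂) = 1/(1275×30×10³) + 1/(850×69×10³) = 4.319×10⁻⁸ N⁻¹.
P = 0.002381 / 4.319×10⁻⁸ = 55120 N = 55.12 kN.

P ≈ 55.1 kN (tensile in the concrete)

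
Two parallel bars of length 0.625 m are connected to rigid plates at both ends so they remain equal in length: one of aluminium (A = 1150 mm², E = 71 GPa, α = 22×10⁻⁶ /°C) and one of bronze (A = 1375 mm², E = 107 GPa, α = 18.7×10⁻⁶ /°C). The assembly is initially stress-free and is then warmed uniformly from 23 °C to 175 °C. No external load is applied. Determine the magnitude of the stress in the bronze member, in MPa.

Equilibrium of a rigid end plate with no external load gives equal and opposite internal forces ±P in the two members. Since α_{aluminium} > α_{bronze}, heating drives the aluminium into compression and the bronze into tension.
Compatibility of the two members (thermal + elastic change equal): (α₁ − α₂)ΔT = P·[1/(A₁E₁) + 1/(A₂E₂)].
|α₁ − α₂|·ΔT = 3.3×10⁻⁶ × 152 = 0.0005016.
1/(A₁E₁) + 1/(A₂E₂) = 1/(1150×71×10³) + 1/(1375×107×10³) = 1.904×10⁻⁸ N⁻¹.
P = 0.0005016 / 1.904×10⁻⁸ = 26340 N = 26.34 kN.
σ_{bronze} = P/A₂ = 26340/1375 = 19.16 MPa, tensile.

σ ≈ 19.2 MPa (tensile)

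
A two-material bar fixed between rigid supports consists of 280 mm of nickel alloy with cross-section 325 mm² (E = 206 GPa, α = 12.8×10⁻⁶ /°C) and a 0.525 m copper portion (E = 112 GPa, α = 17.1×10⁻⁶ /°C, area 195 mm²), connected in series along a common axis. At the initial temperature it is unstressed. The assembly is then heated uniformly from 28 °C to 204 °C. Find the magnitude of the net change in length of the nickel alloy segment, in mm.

If the supports were absent, the total length change would be Σ αᵢΔT Lᵢ = 12.8×10⁻⁶×176×280 + 17.1×10⁻⁶×176×525 = 2.211 mm.
Since the ends are fixed, an axial force P builds up, equal in every segment, with P · Σ Lᵢ/(AᵢEᵢ) = δ_free.
Σ Lᵢ/(AᵢEᵢ) = 280/(325×206×10³) + 525/(195×112×10³) = 2.822×10⁻⁵ mm/N.
So P = 2.211 / 2.822×10⁻⁵ = 78.34 kN, compressive.
For the nickel alloy segment, free thermal change = 12.8×10⁻⁶×176×280 = 0.6308 mm and elastic change from P = 78340×280/(325×206×10³) = 0.3276 mm; these oppose, so the net change is 0.303 mm (segment lengthens).

|ΔL| ≈ 0.303 mm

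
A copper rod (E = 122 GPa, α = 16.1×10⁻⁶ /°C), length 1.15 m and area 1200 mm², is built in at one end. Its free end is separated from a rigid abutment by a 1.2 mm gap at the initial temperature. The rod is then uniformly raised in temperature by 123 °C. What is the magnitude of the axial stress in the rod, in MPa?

σ ≈ 114 MPa (compressive)

Unrestrained expansion: δ_free = αΔT L = 16.1×10⁻⁶ × 123 × 1150 = 2.277 mm.
After closing the 1.2 mm clearance, 2.277 − 1.2 = 1.077 mm of expansion remains to be suppressed by the wall.
That suppressed elongation corresponds to σ = E·Δ/L = 122×10³ × 1.077/1150 = 114.3 MPa.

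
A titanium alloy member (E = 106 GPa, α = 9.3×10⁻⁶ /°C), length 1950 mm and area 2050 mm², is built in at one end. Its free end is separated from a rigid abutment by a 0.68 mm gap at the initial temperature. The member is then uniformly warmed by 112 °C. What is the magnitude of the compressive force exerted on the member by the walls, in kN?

P ≈ 151 kN

If the wall were absent the member would grow by αΔT L = 9.3×10⁻⁶ × 112 × 1950 = 2.031 mm.
After closing the 0.68 mm clearance, 2.031 − 0.68 = 1.351 mm of expansion remains to be suppressed by the wall.
That suppressed elongation corresponds to σ = E·Δ/L = 106×10³ × 1.351/1950 = 73.45 MPa.
Force on the wall = σA = 73.45 × 2050 mm² = 150.6 kN.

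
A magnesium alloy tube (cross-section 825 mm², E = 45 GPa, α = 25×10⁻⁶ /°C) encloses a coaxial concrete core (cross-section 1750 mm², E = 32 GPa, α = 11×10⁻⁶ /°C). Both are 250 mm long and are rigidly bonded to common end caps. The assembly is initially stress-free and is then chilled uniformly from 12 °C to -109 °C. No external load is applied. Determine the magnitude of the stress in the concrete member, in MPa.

Equilibrium of a rigid end plate with no external load gives equal and opposite internal forces ±P in the two members. Since α_{magnesium alloy} > α_{concrete}, cooling drives the magnesium alloy into tension and the concrete into compression.
Equating the net (thermal + elastic) strains gives |α₁ − α₂|·ΔT = P·[1/(A₁E₁) + 1/(A₂E₂)].
|α₁ − α₂|·ΔT = 14×10⁻⁶ × 121 = 0.001694.
1/(A₁E₁) + 1/(A₂E₂) = 1/(825×45×10³) + 1/(1750×32×10³) = 4.479×10⁻⁸ N⁻¹.
So P = 0.001694 / 4.479×10⁻⁸ = 37.82 kN.
σ_{concrete} = P/A₂ = 37820/1750 = 21.61 MPa, compressive.

σ ≈ 21.6 MPa (compressive)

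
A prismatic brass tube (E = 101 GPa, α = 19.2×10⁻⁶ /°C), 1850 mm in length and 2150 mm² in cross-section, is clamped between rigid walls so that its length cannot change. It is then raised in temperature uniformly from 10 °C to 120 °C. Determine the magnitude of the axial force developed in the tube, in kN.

P ≈ 459 kN (compressive)

The ends cannot move, so σ = EαΔT = 101×10³ × 19.2×10⁻⁶ × 110 = 213.3 MPa.
Axial force P = σA = 213.3 × 2150 = 458600 N = 458.6 kN, compressive.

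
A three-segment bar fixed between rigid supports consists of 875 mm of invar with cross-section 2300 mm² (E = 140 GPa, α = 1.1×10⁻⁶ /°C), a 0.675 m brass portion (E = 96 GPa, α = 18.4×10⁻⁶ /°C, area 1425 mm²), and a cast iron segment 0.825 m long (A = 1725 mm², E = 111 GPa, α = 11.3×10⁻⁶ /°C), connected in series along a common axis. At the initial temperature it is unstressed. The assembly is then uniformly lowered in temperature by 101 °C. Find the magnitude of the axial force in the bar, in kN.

P ≈ 192 kN (tensile)

With the walls removed the bar would change length by δ_free = Σ αᵢΔT Lᵢ = 1.1×10⁻⁶×101×875 + 18.4×10⁻⁶×101×675 + 11.3×10⁻⁶×101×825 = 2.293 mm.
The rigid supports impose zero overall length change; the single axial force P common to all segments must satisfy P Σ Lᵢ/(AᵢEᵢ) = δ_free.
Σ Lᵢ/(AᵢEᵢ) = 875/(2300×140×10³) + 675/(1425×96×10³) + 825/(1725×111×10³) = 1.196×10⁻⁵ mm/N.
Hence P = δ_free / Σ(L/AE) = 2.293/1.196×10⁻⁵ = 191.7 kN (tensile).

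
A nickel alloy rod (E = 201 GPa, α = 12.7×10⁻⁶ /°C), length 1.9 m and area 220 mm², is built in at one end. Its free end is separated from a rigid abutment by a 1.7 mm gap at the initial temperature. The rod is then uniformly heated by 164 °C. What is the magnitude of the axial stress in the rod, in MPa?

Unrestrained expansion: δ_free = αΔT L = 12.7×10⁻⁶ × 164 × 1900 = 3.957 mm.
The gap closes (δ_free > 1.7 mm) and the wall then resists a further 3.957 − 1.7 = 2.257 mm of expansion.
Compatibility: PL/(AE) = 2.257 mm, so σ = P/A = E × (2.257/1900) = 238.8 MPa.

σ ≈ 239 MPa (compressive)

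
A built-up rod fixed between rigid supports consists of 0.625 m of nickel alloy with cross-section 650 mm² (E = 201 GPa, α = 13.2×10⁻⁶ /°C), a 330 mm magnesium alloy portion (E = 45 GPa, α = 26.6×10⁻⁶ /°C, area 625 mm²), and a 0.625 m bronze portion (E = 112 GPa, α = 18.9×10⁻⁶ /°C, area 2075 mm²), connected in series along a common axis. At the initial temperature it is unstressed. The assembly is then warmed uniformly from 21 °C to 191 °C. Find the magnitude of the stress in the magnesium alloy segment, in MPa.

σ ≈ 408 MPa (compressive)

With the walls removed the bar would change length by δ_free = Σ αᵢΔT Lᵢ = 13.2×10⁻⁶×170×625 + 26.6×10⁻⁶×170×330 + 18.9×10⁻⁶×170×625 = 4.903 mm.
Since the ends are fixed, an axial force P builds up, equal in every segment, with P · Σ Lᵢ/(AᵢEᵢ) = δ_free.
Σ Lᵢ/(AᵢEᵢ) = 625/(650×201×10³) + 330/(625×45×10³) + 625/(2075×112×10³) = 1.921×10⁻⁵ mm/N.
Hence P = δ_free / Σ(L/AE) = 4.903/1.921×10⁻⁵ = 255.3 kN (compressive).
σ_{magnesium alloy} = P / A = 255300 / 625 = 408.4 MPa.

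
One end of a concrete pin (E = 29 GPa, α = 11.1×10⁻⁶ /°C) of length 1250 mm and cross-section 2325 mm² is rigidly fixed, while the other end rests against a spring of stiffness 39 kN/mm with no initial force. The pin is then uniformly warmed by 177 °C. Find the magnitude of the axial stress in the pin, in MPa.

σ ≈ 23.9 MPa (compressive)

If the spring were absent the pin would lengthen by αΔT L = 11.1×10⁻⁶ × 177 × 1250 = 2.456 mm.
Let P be the compressive force at the spring. The pin shortens elastically by PL/(AE) and the spring compresses by P/k; together these equal δ_free.
So P = δ_free / [L/(AE) + 1/k] = 2.456 / [ 1250/(2325×29×10³) + 1/(39×10³) ].
P = 2.456 / 4.418×10⁻⁵ = 55590 N.
σ = P/A = 55590/2325 = 23.91 MPa.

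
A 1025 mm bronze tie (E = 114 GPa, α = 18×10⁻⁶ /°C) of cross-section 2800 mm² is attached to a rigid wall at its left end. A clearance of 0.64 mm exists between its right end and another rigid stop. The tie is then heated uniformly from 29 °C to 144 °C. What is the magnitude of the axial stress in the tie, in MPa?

Free thermal elongation = αΔT L = 18×10⁻⁶ × 115 × 1025 = 2.122 mm.
This exceeds the 0.64 mm gap, so the wall pushes back. The portion of expansion that must be recovered elastically is δ_free − gap = 2.122 − 0.64 = 1.482 mm.
That suppressed elongation corresponds to σ = E·Δ/L = 114×10³ × 1.482/1025 = 164.8 MPa.

σ ≈ 165 MPa (compressive)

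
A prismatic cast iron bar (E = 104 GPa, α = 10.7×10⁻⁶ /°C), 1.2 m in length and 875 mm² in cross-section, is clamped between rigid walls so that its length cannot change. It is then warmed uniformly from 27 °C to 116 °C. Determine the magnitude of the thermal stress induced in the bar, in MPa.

With length fixed, the mechanical strain must cancel the thermal strain αΔT = 10.7×10⁻⁶ × 89 = 952.3×10⁻⁶.
σ = EαΔT = 104×10³ × 10.7×10⁻⁶ × 89 = 99.04 MPa (compressive; the bar is trying to expand).

σ ≈ 99 MPa (compressive)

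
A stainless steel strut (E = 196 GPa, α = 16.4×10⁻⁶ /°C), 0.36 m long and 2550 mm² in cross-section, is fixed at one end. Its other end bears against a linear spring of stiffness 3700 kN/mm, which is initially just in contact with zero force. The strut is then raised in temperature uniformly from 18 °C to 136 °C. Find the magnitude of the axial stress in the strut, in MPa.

If the spring were absent the strut would lengthen by αΔT L = 16.4×10⁻⁶ × 118 × 360 = 0.6967 mm.
With a force P in the spring, the elastic change of the strut is PL/(AE) and that of the spring is P/k; compatibility requires their sum to equal δ_free.
P [ L/(AE) + 1/k ] = δ_free → P [ 360/(2550×196×10³) + 1/(3700×10³) ] = 0.6967.
P = 0.6967 / 9.906×10⁻⁷ = 703300 N.
σ = P/A = 703300/2550 = 275.8 MPa.

σ ≈ 276 MPa (compressive)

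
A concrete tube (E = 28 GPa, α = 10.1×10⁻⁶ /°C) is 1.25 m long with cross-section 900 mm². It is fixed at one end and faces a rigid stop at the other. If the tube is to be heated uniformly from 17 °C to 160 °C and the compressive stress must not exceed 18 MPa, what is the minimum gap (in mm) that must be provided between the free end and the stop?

g ≈ 1 mm

Free expansion if unrestrained: δ_free = αΔT L = 10.1×10⁻⁶ × 143 × 1250 = 1.805 mm.
A stress of 18 MPa corresponds to the wall pushing the tube back by σL/E = 18×1250/(28×10³) = 0.8036 mm.
So the gap has to take up the difference, g_min = δ_free − σL/E = 1.805 − 0.8036 = 1.002 mm.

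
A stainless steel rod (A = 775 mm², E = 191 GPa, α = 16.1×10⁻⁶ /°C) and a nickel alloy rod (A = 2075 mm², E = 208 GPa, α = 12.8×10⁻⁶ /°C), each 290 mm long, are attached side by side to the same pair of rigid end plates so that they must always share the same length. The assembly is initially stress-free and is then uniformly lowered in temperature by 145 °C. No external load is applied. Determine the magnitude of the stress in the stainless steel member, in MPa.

σ ≈ 68.1 MPa (tensile)

Both members must finish at the same length. With the larger α, the stainless steel tends to over-contract; the plates restrain it, putting the stainless steel in tension and the nickel alloy in compression. With no external load the two internal forces are equal and opposite, magnitude P.
Equating the net (thermal + elastic) strains gives |α₁ − α₂|·ΔT = P·[1/(A₁E₁) + 1/(A₂E₂)].
|α₁ − α₂|·ΔT = 3.3×10⁻⁶ × 145 = 0.0004785.
1/(A₁E₁) + 1/(A₂E₂) = 1/(775×191×10³) + 1/(2075×208×10³) = 9.073×10⁻⁹ N⁻¹.
P = 0.0004785 / 9.073×10⁻⁹ = 52740 N = 52.74 kN.
σ_{stainless steel} = P/A₁ = 52740/775 = 68.05 MPa, tensile.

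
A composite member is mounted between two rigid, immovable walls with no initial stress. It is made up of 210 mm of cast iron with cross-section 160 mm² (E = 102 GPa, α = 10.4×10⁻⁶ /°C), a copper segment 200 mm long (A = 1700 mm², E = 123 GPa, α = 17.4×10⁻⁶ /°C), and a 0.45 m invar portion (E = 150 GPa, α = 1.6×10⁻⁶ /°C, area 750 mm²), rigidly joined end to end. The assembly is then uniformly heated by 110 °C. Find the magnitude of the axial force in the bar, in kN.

With the walls removed the bar would change length by δ_free = Σ αᵢΔT Lᵢ = 10.4×10⁻⁶×110×210 + 17.4×10⁻⁶×110×200 + 1.6×10⁻⁶×110×450 = 0.7022 mm.
The rigid supports impose zero overall length change; the single axial force P common to all segments must satisfy P Σ Lᵢ/(AᵢEᵢ) = δ_free.
The series flexibility is Σ Lᵢ/(AᵢEᵢ) = 210/(160×102×10³) + 200/(1700×123×10³) + 450/(750×150×10³) = 1.782×10⁻⁵ mm/N.
P = 0.7022 / 1.782×10⁻⁵ = 39400 N = 39.4 kN, compressive.

P ≈ 39.4 kN (compressive)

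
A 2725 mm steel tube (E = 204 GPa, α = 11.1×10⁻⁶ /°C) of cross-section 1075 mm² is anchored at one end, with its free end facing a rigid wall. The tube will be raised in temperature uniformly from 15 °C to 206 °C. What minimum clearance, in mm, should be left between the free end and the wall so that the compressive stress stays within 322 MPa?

g ≈ 1.48 mm

Free expansion if unrestrained: δ_free = αΔT L = 11.1×10⁻⁶ × 191 × 2725 = 5.777 mm.
A stress of 322 MPa corresponds to the wall pushing the tube back by σL/E = 322×2725/(204×10³) = 4.301 mm.
So the gap has to take up the difference, g_min = δ_free − σL/E = 5.777 − 4.301 = 1.476 mm.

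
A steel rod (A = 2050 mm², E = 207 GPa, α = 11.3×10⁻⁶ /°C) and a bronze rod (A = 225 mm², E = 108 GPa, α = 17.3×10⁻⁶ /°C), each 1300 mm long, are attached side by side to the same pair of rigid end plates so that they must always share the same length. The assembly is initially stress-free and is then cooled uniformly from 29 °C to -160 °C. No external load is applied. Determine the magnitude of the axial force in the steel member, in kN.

The bronze has the larger α, so on cooling it would change length more than the steel if both were free. The rigid plates force a common final length, so the bronze is put into tension and the steel into compression, with equal and opposite forces P (no external load).
Equating the net (thermal + elastic) strains gives |α₁ − α₂|·ΔT = P·[1/(A₁E₁) + 1/(A₂E₂)].
|α₁ − α₂|·ΔT = 6×10⁻⁶ × 189 = 0.001134.
1/(A₁E₁) + 1/(A₂E₂) = 1/(2050×207×10³) + 1/(225×108×10³) = 4.351×10⁻⁸ N⁻¹.
So P = 0.001134 / 4.351×10⁻⁸ = 26.06 kN.

P ≈ 26.1 kN (compressive in the steel)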